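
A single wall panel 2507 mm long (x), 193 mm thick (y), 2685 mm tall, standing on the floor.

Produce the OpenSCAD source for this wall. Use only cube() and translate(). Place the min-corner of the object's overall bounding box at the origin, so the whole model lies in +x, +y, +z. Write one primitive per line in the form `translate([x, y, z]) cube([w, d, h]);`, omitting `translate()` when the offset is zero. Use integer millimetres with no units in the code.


cube([2507, 193, 2685]);


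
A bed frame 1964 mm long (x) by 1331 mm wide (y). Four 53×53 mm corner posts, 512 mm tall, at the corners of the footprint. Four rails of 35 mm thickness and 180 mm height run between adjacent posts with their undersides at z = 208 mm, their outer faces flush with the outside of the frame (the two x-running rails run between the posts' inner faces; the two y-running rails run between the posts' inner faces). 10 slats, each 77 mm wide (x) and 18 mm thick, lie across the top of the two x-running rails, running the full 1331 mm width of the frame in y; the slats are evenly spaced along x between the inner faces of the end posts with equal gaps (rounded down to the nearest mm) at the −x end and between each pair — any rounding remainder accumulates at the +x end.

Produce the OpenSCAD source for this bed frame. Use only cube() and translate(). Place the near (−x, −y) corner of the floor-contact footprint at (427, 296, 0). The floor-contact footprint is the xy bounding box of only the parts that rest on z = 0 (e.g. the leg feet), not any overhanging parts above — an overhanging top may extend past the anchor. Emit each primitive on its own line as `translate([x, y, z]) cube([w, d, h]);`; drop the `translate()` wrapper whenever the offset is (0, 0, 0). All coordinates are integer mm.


translate([427, 296, 0]) cube([53, 53, 512]);
translate([427, 1574, 0]) cube([53, 53, 512]);
translate([2338, 296, 0]) cube([53, 53, 512]);
translate([2338, 1574, 0]) cube([53, 53, 512]);
translate([480, 296, 208]) cube([1858, 35, 180]);
translate([480, 1592, 208]) cube([1858, 35, 180]);
translate([427, 349, 208]) cube([35, 1225, 180]);
translate([2356, 349, 208]) cube([35, 1225, 180]);
translate([578, 296, 388]) cube([77, 1331, 18]);
translate([753, 296, 388]) cube([77, 1331, 18]);
translate([928, 296, 388]) cube([77, 1331, 18]);
translate([1103, 296, 388]) cube([77, 1331, 18]);
translate([1278, 296, 388]) cube([77, 1331, 18]);
translate([1453, 296, 388]) cube([77, 1331, 18]);
translate([1628, 296, 388]) cube([77, 1331, 18]);
translate([1803, 296, 388]) cube([77, 1331, 18]);
translate([1978, 296, 388]) cube([77, 1331, 18]);
translate([2153, 296, 388]) cube([77, 1331, 18]);


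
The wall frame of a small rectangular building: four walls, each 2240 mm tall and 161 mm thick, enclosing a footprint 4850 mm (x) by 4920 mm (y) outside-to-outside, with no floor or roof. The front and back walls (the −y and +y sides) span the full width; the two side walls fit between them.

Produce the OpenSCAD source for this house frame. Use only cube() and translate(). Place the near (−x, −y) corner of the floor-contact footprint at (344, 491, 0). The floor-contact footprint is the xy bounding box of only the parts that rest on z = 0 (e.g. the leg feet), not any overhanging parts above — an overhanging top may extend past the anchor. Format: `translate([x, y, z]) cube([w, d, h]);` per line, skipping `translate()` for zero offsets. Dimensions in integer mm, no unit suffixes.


translate([344, 491, 0]) cube([4850, 161, 2240]);
translate([344, 5250, 0]) cube([4850, 161, 2240]);
translate([344, 652, 0]) cube([161, 4598, 2240]);
translate([5033, 652, 0]) cube([161, 4598, 2240]);


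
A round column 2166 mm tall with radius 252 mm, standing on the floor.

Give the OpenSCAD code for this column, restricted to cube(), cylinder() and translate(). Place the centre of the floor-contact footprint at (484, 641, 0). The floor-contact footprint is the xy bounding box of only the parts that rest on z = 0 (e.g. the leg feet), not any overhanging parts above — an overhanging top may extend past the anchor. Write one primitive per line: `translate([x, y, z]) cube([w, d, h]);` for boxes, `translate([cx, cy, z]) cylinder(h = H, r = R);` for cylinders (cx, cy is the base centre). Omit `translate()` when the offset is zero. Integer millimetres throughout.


translate([484, 641, 0]) cylinder(h = 2166, r = 252);


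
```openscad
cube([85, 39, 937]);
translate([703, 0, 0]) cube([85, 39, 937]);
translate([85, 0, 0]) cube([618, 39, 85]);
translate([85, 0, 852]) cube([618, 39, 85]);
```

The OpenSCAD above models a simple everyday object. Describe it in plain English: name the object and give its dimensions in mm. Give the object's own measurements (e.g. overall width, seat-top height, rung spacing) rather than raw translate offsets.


A rectangular picture frame lying in the x–z plane (depth along y). The opening is 618 mm wide (x) by 767 mm tall (z), surrounded by a border 85 mm wide on all four sides. The frame is 39 mm deep and is made of two full-height vertical stiles with two horizontal rails fitted between them.


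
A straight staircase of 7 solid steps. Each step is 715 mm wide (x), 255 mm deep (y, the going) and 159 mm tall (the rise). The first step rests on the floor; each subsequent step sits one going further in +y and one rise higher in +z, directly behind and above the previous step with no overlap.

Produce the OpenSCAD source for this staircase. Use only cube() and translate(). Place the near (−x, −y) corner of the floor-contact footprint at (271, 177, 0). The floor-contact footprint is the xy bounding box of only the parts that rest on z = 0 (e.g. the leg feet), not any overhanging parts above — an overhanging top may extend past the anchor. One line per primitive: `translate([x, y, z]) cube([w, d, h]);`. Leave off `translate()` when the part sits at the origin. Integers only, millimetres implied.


translate([271, 177, 0]) cube([715, 255, 159]);
translate([271, 432, 159]) cube([715, 255, 159]);
translate([271, 687, 318]) cube([715, 255, 159]);
translate([271, 942, 477]) cube([715, 255, 159]);
translate([271, 1197, 636]) cube([715, 255, 159]);
translate([271, 1452, 795]) cube([715, 255, 159]);
translate([271, 1707, 954]) cube([715, 255, 159]);


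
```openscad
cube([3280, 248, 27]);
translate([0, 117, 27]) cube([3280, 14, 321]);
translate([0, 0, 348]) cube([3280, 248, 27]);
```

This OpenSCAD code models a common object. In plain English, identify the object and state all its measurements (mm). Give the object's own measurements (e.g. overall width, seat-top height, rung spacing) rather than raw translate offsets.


An I-beam lying along x, 3280 mm long. Overall section height 375 mm. Two flanges 248 mm wide (y) and 27 mm thick, one on the floor and one at the top; a web 14 mm thick runs between them, centred on the flange width.


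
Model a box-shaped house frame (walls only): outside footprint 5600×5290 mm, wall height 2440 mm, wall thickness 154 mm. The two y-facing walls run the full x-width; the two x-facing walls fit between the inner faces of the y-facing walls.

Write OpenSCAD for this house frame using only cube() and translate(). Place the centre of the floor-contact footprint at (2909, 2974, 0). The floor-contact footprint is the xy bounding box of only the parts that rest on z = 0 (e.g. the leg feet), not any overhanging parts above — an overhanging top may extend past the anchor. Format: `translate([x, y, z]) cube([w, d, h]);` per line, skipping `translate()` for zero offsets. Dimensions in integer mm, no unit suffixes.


translate([109, 329, 0]) cube([5600, 154, 2440]);
translate([109, 5465, 0]) cube([5600, 154, 2440]);
translate([109, 483, 0]) cube([154, 4982, 2440]);
translate([5555, 483, 0]) cube([154, 4982, 2440]);


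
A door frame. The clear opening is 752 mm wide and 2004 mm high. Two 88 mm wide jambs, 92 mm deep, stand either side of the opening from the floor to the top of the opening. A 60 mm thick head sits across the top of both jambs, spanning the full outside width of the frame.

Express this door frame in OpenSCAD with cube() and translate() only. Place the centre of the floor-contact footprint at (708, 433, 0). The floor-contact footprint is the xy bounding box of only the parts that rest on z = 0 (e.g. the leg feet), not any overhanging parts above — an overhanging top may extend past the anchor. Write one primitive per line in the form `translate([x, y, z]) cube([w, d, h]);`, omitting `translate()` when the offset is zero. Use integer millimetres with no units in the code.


translate([244, 387, 0]) cube([88, 92, 2004]);
translate([1084, 387, 0]) cube([88, 92, 2004]);
translate([244, 387, 2004]) cube([928, 92, 60]);


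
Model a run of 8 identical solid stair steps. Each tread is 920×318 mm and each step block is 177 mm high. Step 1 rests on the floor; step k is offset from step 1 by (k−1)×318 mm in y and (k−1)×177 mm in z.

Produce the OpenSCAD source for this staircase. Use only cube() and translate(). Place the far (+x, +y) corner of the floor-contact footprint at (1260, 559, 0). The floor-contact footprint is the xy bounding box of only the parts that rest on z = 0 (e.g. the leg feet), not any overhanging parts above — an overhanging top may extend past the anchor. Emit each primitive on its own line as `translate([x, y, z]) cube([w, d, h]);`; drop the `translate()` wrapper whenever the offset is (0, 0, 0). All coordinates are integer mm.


translate([340, 241, 0]) cube([920, 318, 177]);
translate([340, 559, 177]) cube([920, 318, 177]);
translate([340, 877, 354]) cube([920, 318, 177]);
translate([340, 1195, 531]) cube([920, 318, 177]);
translate([340, 1513, 708]) cube([920, 318, 177]);
translate([340, 1831, 885]) cube([920, 318, 177]);
translate([340, 2149, 1062]) cube([920, 318, 177]);
translate([340, 2467, 1239]) cube([920, 318, 177]);


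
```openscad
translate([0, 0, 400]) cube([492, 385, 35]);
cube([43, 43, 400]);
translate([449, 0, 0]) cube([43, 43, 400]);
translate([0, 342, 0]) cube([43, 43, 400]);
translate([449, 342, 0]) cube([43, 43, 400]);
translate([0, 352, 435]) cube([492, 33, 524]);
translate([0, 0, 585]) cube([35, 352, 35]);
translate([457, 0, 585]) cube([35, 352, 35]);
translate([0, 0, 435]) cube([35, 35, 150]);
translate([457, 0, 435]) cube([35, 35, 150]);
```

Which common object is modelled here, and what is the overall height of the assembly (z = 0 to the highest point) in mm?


A chair. The overall height is 959 mm.

A slab on four corner posts with a tall panel at the back — a chair. The seat slab sits at z = 400 with thickness 35, and the 524 mm backrest starts at the seat top, so the overall height is 400 + 35 + 524 = 959 mm.


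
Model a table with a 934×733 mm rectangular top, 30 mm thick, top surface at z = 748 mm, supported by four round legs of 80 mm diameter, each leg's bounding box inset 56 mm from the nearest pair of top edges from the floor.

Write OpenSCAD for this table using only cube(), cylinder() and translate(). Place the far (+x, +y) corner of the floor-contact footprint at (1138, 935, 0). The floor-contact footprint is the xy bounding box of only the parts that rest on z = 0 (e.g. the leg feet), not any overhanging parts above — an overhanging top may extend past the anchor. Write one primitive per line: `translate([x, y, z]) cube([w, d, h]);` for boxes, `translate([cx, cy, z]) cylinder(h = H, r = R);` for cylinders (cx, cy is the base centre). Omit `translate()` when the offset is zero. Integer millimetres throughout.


// leg_h = 748 - 30 = 718
translate([260, 258, 718]) cube([934, 733, 30]);
translate([356, 354, 0]) cylinder(h = 718, r = 40);
translate([1098, 354, 0]) cylinder(h = 718, r = 40);
translate([356, 895, 0]) cylinder(h = 718, r = 40);
translate([1098, 895, 0]) cylinder(h = 718, r = 40);


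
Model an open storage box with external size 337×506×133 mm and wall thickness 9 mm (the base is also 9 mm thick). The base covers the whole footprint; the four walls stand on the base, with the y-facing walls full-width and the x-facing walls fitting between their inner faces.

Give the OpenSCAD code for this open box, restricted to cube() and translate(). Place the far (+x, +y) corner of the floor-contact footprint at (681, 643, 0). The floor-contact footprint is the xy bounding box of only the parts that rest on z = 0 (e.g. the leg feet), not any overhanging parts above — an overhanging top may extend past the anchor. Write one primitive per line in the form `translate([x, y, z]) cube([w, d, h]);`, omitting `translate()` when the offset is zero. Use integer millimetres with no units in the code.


translate([344, 137, 0]) cube([337, 506, 9]);
translate([344, 137, 9]) cube([337, 9, 124]);
translate([344, 634, 9]) cube([337, 9, 124]);
translate([344, 146, 9]) cube([9, 488, 124]);
translate([672, 146, 9]) cube([9, 488, 124]);


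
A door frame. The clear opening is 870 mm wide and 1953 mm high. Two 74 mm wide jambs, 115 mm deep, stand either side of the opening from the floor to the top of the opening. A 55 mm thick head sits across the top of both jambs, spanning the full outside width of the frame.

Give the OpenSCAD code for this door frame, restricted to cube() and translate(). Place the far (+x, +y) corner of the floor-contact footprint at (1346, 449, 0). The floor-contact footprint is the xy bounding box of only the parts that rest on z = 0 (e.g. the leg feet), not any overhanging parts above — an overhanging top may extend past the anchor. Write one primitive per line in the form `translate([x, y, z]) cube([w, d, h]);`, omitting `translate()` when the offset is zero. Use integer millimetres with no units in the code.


translate([328, 334, 0]) cube([74, 115, 1953]);
translate([1272, 334, 0]) cube([74, 115, 1953]);
translate([328, 334, 1953]) cube([1018, 115, 55]);


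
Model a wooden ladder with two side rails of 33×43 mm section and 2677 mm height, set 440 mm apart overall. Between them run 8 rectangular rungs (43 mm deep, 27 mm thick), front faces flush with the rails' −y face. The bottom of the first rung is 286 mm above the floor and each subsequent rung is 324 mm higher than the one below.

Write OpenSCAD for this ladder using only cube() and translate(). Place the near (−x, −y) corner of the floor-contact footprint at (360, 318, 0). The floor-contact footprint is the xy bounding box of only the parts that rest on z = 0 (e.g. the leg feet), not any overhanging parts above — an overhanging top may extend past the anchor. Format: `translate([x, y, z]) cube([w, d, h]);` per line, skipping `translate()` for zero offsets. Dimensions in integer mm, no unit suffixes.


translate([360, 318, 0]) cube([33, 43, 2677]);
translate([767, 318, 0]) cube([33, 43, 2677]);
translate([393, 318, 286]) cube([374, 43, 27]);
translate([393, 318, 610]) cube([374, 43, 27]);
translate([393, 318, 934]) cube([374, 43, 27]);
translate([393, 318, 1258]) cube([374, 43, 27]);
translate([393, 318, 1582]) cube([374, 43, 27]);
translate([393, 318, 1906]) cube([374, 43, 27]);
translate([393, 318, 2230]) cube([374, 43, 27]);
translate([393, 318, 2554]) cube([374, 43, 27]);


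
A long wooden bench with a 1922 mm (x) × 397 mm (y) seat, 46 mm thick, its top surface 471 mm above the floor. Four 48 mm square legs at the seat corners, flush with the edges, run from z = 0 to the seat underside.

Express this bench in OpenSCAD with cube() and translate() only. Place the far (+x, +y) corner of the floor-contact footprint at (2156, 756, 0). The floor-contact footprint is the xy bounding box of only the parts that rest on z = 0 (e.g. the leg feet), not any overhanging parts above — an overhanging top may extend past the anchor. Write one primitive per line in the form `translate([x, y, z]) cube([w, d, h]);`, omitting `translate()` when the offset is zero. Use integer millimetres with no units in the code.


// leg_h = 471 − 46 = 425
translate([234, 359, 425]) cube([1922, 397, 46]);
translate([234, 359, 0]) cube([48, 48, 425]);
translate([234, 708, 0]) cube([48, 48, 425]);
translate([2108, 359, 0]) cube([48, 48, 425]);
translate([2108, 708, 0]) cube([48, 48, 425]);


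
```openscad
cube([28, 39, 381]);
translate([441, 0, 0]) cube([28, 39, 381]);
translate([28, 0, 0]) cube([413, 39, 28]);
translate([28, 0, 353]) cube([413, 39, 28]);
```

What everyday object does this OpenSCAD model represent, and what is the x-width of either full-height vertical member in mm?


A picture frame. The border width is 28 mm.

Four thin pieces enclosing a rectangular opening — a picture frame. The two full-height stiles are 381 mm tall; the top rail sits at z = 353 and is 28 mm tall, so the border above the opening is 381 − 353 = 28 mm, matching the stile x-width.


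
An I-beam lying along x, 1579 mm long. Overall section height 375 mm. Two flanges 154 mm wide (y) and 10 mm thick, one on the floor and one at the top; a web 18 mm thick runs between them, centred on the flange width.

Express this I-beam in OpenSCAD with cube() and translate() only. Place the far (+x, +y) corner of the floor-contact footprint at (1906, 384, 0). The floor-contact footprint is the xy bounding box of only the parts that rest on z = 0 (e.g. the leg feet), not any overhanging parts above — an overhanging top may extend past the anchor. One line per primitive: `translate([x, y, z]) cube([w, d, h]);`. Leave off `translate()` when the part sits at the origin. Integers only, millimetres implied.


translate([327, 230, 0]) cube([1579, 154, 10]);
translate([327, 298, 10]) cube([1579, 18, 355]);
translate([327, 230, 365]) cube([1579, 154, 10]);


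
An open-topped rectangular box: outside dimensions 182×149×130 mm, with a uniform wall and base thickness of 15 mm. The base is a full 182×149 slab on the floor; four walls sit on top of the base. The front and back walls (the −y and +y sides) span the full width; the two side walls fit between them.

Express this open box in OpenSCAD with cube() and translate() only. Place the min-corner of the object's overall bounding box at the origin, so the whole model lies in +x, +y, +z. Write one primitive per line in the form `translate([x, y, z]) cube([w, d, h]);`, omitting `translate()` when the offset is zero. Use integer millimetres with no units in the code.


cube([182, 149, 15]);
translate([0, 0, 15]) cube([182, 15, 115]);
translate([0, 134, 15]) cube([182, 15, 115]);
translate([0, 15, 15]) cube([15, 119, 115]);
translate([167, 15, 15]) cube([15, 119, 115]);


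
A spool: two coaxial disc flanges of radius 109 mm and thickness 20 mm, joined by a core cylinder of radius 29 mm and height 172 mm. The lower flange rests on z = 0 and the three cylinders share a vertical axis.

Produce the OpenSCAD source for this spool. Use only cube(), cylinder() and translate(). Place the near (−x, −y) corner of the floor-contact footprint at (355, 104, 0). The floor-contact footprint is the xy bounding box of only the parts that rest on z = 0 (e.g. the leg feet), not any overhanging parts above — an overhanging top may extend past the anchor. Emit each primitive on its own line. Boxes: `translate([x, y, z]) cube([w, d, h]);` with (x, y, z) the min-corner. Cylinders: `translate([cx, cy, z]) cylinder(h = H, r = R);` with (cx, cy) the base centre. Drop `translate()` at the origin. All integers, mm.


translate([464, 213, 0]) cylinder(h = 20, r = 109);
translate([464, 213, 20]) cylinder(h = 172, r = 29);
translate([464, 213, 192]) cylinder(h = 20, r = 109);


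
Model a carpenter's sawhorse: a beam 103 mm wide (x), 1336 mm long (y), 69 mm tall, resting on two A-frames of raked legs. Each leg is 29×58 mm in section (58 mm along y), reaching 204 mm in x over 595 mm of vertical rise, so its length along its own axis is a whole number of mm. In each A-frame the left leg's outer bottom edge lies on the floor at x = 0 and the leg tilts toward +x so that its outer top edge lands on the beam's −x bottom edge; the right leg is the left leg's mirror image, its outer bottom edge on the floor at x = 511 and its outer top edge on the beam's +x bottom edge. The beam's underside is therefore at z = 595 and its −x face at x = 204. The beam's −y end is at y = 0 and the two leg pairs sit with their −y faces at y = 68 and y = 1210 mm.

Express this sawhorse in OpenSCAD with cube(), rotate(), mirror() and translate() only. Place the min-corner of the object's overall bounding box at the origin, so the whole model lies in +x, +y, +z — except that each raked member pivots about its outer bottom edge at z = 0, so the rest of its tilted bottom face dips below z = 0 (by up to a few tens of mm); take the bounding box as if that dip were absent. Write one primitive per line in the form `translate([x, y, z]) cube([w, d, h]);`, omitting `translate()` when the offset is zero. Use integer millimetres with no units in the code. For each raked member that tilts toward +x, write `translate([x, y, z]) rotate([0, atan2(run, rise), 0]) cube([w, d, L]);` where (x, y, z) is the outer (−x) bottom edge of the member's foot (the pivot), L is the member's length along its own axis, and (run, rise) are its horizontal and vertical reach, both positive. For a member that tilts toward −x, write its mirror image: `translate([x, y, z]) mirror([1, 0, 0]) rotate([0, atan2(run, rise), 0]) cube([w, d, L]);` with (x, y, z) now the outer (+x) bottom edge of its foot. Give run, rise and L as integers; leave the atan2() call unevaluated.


translate([204, 0, 595]) cube([103, 1336, 69]);
translate([0, 68, 0]) rotate([0, atan2(204, 595), 0]) cube([29, 58, 629]);
translate([511, 68, 0]) mirror([1, 0, 0]) rotate([0, atan2(204, 595), 0]) cube([29, 58, 629]);
translate([0, 1210, 0]) rotate([0, atan2(204, 595), 0]) cube([29, 58, 629]);
translate([511, 1210, 0]) mirror([1, 0, 0]) rotate([0, atan2(204, 595), 0]) cube([29, 58, 629]);


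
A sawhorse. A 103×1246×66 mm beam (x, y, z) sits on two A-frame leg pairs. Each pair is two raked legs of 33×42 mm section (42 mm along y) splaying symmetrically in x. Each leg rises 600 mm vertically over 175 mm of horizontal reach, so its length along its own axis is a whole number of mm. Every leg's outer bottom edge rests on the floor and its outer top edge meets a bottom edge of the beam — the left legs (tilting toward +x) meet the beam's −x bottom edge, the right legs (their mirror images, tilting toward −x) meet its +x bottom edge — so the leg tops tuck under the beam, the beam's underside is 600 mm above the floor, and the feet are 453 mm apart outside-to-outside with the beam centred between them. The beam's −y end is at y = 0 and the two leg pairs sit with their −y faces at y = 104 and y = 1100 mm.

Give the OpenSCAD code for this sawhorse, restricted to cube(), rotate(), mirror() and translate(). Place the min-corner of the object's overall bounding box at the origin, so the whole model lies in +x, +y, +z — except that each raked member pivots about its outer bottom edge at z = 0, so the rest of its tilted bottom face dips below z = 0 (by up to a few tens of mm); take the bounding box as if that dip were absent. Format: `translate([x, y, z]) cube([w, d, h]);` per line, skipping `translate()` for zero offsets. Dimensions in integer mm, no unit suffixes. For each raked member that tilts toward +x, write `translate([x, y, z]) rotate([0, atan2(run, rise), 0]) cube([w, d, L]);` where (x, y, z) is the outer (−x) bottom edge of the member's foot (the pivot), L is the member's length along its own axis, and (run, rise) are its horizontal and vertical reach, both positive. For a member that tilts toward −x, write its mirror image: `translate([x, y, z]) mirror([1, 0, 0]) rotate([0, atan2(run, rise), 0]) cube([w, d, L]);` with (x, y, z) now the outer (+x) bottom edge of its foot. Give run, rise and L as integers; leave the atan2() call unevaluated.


translate([175, 0, 600]) cube([103, 1246, 66]);
translate([0, 104, 0]) rotate([0, atan2(175, 600), 0]) cube([33, 42, 625]);
translate([453, 104, 0]) mirror([1, 0, 0]) rotate([0, atan2(175, 600), 0]) cube([33, 42, 625]);
translate([0, 1100, 0]) rotate([0, atan2(175, 600), 0]) cube([33, 42, 625]);
translate([453, 1100, 0]) mirror([1, 0, 0]) rotate([0, atan2(175, 600), 0]) cube([33, 42, 625]);


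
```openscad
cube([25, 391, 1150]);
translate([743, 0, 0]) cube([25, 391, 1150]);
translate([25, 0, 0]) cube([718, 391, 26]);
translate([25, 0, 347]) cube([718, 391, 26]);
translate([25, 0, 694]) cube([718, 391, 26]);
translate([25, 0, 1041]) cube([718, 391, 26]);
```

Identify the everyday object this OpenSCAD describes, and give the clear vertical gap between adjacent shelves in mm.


A bookshelf. The clear shelf gap is 321 mm.

Two tall side panels with 4 horizontal boards between them — a bookshelf. The first two shelf undersides are at z = 0 and z = 347; with shelf thickness 26, the clear gap is 347 − 0 − 26 = 321 mm.


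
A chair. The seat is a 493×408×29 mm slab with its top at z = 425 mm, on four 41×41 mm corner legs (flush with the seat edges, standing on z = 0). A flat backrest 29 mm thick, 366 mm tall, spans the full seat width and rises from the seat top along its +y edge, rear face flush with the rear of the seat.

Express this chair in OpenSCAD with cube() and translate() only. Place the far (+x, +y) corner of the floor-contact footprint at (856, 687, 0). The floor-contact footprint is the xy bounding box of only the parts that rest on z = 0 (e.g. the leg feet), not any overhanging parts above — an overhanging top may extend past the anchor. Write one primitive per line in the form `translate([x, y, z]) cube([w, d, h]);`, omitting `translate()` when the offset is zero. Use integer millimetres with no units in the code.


translate([363, 279, 396]) cube([493, 408, 29]);
translate([363, 279, 0]) cube([41, 41, 396]);
translate([815, 279, 0]) cube([41, 41, 396]);
translate([363, 646, 0]) cube([41, 41, 396]);
translate([815, 646, 0]) cube([41, 41, 396]);
translate([363, 658, 425]) cube([493, 29, 366]);


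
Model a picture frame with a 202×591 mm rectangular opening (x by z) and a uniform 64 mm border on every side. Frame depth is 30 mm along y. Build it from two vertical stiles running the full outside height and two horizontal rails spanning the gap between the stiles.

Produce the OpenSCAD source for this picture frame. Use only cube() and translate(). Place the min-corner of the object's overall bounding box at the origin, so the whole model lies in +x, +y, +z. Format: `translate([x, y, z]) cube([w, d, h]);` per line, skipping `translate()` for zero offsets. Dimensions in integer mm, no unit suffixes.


cube([64, 30, 719]);
translate([266, 0, 0]) cube([64, 30, 719]);
translate([64, 0, 0]) cube([202, 30, 64]);
translate([64, 0, 655]) cube([202, 30, 64]);


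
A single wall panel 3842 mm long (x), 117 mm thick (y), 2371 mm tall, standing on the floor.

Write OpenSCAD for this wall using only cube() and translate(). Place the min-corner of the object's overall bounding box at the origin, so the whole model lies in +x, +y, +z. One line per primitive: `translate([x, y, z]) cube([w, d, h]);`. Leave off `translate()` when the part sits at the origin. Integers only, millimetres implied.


cube([3842, 117, 2371]);


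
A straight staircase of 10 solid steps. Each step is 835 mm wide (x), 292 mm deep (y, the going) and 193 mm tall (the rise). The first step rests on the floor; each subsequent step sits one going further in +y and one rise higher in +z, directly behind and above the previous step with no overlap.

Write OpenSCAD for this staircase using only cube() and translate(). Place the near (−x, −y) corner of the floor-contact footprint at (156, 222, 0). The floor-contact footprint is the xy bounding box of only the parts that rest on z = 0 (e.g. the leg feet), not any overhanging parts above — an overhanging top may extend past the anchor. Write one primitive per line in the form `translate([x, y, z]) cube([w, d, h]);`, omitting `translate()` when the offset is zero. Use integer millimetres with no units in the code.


translate([156, 222, 0]) cube([835, 292, 193]);
translate([156, 514, 193]) cube([835, 292, 193]);
translate([156, 806, 386]) cube([835, 292, 193]);
translate([156, 1098, 579]) cube([835, 292, 193]);
translate([156, 1390, 772]) cube([835, 292, 193]);
translate([156, 1682, 965]) cube([835, 292, 193]);
translate([156, 1974, 1158]) cube([835, 292, 193]);
translate([156, 2266, 1351]) cube([835, 292, 193]);
translate([156, 2558, 1544]) cube([835, 292, 193]);
translate([156, 2850, 1737]) cube([835, 292, 193]);


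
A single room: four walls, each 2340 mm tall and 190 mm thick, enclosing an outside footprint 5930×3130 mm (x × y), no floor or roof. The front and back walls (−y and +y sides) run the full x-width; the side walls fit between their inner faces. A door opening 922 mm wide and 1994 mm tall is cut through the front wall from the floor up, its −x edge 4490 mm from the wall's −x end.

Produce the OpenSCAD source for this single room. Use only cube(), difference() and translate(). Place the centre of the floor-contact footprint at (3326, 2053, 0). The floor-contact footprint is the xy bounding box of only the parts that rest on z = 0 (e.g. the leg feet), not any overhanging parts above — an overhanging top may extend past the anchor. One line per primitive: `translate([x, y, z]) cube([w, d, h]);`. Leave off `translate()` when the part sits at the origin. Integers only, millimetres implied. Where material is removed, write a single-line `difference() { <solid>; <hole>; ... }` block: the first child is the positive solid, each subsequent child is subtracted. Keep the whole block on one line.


difference() { translate([361, 488, 0]) cube([5930, 190, 2340]); translate([4851, 488, 0]) cube([922, 190, 1994]); }
translate([361, 3428, 0]) cube([5930, 190, 2340]);
translate([361, 678, 0]) cube([190, 2750, 2340]);
translate([6101, 678, 0]) cube([190, 2750, 2340]);


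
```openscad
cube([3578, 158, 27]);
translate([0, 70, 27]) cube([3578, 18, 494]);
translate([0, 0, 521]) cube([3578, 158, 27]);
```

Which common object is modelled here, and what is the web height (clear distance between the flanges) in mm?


An I-beam. The web height is 494 mm.

Two wide flanges with a thin centred web — an I-beam. Overall 548 mm minus two 27 mm flanges gives a web of 548 − 2·27 = 494 mm.


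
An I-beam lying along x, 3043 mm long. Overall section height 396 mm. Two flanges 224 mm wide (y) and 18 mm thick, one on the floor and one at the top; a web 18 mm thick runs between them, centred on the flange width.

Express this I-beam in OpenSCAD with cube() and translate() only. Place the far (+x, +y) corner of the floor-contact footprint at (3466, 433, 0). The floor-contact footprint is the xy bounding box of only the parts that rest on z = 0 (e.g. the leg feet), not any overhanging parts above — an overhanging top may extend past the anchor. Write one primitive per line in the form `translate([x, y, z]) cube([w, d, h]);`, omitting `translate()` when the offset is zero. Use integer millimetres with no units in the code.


translate([423, 209, 0]) cube([3043, 224, 18]);
translate([423, 312, 18]) cube([3043, 18, 360]);
translate([423, 209, 378]) cube([3043, 224, 18]);


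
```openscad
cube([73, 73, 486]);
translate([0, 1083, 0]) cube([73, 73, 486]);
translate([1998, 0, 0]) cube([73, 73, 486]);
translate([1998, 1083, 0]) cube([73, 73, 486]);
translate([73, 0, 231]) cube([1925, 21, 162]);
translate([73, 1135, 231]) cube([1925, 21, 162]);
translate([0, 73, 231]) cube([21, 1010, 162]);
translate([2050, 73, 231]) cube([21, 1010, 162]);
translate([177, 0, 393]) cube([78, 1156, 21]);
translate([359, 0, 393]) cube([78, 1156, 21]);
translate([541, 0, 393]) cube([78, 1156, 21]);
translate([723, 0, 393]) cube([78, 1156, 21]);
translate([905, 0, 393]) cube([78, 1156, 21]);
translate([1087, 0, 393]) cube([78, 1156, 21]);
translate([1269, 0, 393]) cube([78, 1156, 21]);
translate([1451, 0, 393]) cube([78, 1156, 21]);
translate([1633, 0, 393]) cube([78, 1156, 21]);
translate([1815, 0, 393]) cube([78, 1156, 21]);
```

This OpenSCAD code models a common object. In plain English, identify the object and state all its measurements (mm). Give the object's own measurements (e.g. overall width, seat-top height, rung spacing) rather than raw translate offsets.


A bed frame 2071 mm long (x) by 1156 mm wide (y). Four 73×73 mm corner posts, 486 mm tall, at the corners of the footprint. Four rails of 21 mm thickness and 162 mm height run between adjacent posts with their undersides at z = 231 mm, their outer faces flush with the outside of the frame (the two x-running rails run between the posts' inner faces; the two y-running rails run between the posts' inner faces). 10 slats, each 78 mm wide (x) and 21 mm thick, lie across the top of the two x-running rails, running the full 1156 mm width of the frame in y; along x they sit between the end posts with a 104 mm gap after the −x posts and between neighbouring slats, leaving 105 mm before the +x posts.


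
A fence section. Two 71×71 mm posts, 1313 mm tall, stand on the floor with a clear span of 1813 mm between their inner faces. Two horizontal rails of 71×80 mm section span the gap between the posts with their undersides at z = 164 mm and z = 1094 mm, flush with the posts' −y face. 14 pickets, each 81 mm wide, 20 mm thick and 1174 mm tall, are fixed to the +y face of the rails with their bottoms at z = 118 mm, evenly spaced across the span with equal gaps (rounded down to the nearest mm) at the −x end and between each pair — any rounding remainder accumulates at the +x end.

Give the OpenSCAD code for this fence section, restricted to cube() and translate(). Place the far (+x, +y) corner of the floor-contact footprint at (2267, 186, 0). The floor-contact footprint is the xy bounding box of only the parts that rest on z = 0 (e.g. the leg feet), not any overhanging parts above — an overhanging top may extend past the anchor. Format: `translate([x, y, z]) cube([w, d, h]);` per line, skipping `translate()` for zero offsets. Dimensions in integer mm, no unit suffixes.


translate([312, 115, 0]) cube([71, 71, 1313]);
translate([2196, 115, 0]) cube([71, 71, 1313]);
translate([383, 115, 164]) cube([1813, 71, 80]);
translate([383, 115, 1094]) cube([1813, 71, 80]);
translate([428, 186, 118]) cube([81, 20, 1174]);
translate([554, 186, 118]) cube([81, 20, 1174]);
translate([680, 186, 118]) cube([81, 20, 1174]);
translate([806, 186, 118]) cube([81, 20, 1174]);
translate([932, 186, 118]) cube([81, 20, 1174]);
translate([1058, 186, 118]) cube([81, 20, 1174]);
translate([1184, 186, 118]) cube([81, 20, 1174]);
translate([1310, 186, 118]) cube([81, 20, 1174]);
translate([1436, 186, 118]) cube([81, 20, 1174]);
translate([1562, 186, 118]) cube([81, 20, 1174]);
translate([1688, 186, 118]) cube([81, 20, 1174]);
translate([1814, 186, 118]) cube([81, 20, 1174]);
translate([1940, 186, 118]) cube([81, 20, 1174]);
translate([2066, 186, 118]) cube([81, 20, 1174]);


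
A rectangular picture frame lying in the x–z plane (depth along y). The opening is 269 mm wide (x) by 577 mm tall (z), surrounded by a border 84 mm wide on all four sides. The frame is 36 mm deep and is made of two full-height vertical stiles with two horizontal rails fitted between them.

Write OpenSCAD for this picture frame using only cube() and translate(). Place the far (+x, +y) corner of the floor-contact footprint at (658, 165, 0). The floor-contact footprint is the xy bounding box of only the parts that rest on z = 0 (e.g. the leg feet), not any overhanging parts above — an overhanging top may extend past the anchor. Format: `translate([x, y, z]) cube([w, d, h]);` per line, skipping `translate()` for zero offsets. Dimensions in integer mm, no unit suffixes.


translate([221, 129, 0]) cube([84, 36, 745]);
translate([574, 129, 0]) cube([84, 36, 745]);
translate([305, 129, 0]) cube([269, 36, 84]);
translate([305, 129, 661]) cube([269, 36, 84]);


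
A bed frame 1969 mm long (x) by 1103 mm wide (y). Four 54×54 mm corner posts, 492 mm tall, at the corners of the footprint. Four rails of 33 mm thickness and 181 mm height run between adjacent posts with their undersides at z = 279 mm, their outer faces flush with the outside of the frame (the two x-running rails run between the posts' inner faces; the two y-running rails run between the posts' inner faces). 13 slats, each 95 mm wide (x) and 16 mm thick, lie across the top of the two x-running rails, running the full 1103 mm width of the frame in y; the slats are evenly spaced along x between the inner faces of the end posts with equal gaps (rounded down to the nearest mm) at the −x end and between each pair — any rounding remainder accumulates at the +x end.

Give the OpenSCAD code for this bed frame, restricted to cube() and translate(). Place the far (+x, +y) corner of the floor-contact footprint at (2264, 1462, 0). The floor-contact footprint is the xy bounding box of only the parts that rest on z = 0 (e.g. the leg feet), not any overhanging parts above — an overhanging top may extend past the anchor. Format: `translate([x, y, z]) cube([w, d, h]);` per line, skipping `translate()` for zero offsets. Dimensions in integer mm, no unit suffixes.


translate([295, 359, 0]) cube([54, 54, 492]);
translate([295, 1408, 0]) cube([54, 54, 492]);
translate([2210, 359, 0]) cube([54, 54, 492]);
translate([2210, 1408, 0]) cube([54, 54, 492]);
translate([349, 359, 279]) cube([1861, 33, 181]);
translate([349, 1429, 279]) cube([1861, 33, 181]);
translate([295, 413, 279]) cube([33, 995, 181]);
translate([2231, 413, 279]) cube([33, 995, 181]);
translate([393, 359, 460]) cube([95, 1103, 16]);
translate([532, 359, 460]) cube([95, 1103, 16]);
translate([671, 359, 460]) cube([95, 1103, 16]);
translate([810, 359, 460]) cube([95, 1103, 16]);
translate([949, 359, 460]) cube([95, 1103, 16]);
translate([1088, 359, 460]) cube([95, 1103, 16]);
translate([1227, 359, 460]) cube([95, 1103, 16]);
translate([1366, 359, 460]) cube([95, 1103, 16]);
translate([1505, 359, 460]) cube([95, 1103, 16]);
translate([1644, 359, 460]) cube([95, 1103, 16]);
translate([1783, 359, 460]) cube([95, 1103, 16]);
translate([1922, 359, 460]) cube([95, 1103, 16]);
translate([2061, 359, 460]) cube([95, 1103, 16]);


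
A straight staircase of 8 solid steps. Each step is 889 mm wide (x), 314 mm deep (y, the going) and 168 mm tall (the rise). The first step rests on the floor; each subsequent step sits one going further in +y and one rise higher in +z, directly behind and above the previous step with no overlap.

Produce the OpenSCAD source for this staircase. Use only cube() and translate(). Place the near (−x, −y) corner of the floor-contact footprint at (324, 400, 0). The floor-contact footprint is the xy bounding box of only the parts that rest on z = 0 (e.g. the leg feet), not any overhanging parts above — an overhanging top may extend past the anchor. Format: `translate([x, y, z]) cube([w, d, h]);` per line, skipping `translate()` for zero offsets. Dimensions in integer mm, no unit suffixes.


translate([324, 400, 0]) cube([889, 314, 168]);
translate([324, 714, 168]) cube([889, 314, 168]);
translate([324, 1028, 336]) cube([889, 314, 168]);
translate([324, 1342, 504]) cube([889, 314, 168]);
translate([324, 1656, 672]) cube([889, 314, 168]);
translate([324, 1970, 840]) cube([889, 314, 168]);
translate([324, 2284, 1008]) cube([889, 314, 168]);
translate([324, 2598, 1176]) cube([889, 314, 168]);


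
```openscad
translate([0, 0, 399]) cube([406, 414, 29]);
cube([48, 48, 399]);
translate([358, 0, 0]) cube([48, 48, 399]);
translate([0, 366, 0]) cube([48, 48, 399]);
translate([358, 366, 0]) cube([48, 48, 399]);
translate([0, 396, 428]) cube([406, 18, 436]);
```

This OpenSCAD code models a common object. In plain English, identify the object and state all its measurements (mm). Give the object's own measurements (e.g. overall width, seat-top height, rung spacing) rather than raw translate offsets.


A chair. The seat is a 406×414×29 mm slab with its top at z = 428 mm, on four 48×48 mm corner legs (flush with the seat edges, standing on z = 0). A flat backrest 18 mm thick, 436 mm tall, spans the full seat width and rises from the seat top along its +y edge, rear face flush with the rear of the seat.


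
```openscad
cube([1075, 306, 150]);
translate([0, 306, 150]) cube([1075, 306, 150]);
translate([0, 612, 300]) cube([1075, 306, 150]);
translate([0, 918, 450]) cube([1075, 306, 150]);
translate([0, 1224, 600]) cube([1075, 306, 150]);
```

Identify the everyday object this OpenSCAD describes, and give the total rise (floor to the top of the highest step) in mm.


A staircase. The total rise is 750 mm.

5 identical blocks, each offset up and back from the previous — a staircase. Each step is 150 mm tall and there are 5 of them, so the total rise is 5 × 150 = 750 mm.
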